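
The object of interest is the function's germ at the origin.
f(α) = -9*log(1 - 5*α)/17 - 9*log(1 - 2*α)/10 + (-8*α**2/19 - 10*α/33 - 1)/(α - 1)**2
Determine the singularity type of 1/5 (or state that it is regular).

The term (-9/17)*log(1 - α/(1/5)) has argument 1 - 1/5/(1/5) = 0 at 1/5: a logarithmic (infinitely-sheeted) branch point; the remaining terms are analytic or single-valued there.

The point is a logarithmic branch point.


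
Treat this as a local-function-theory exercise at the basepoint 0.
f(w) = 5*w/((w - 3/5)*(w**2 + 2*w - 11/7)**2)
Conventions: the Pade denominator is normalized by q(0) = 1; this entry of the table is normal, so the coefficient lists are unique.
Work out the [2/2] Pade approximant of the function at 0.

The Pade approximant has numerator coefficients [0, -1225/363, 1575/2057]; denominator coefficients [1, -17432/3927, 239537/43197].

Taylor coefficients needed (expand at 0): a_0 = 0, a_1 = -1225/363, a_2 = -170275/11979, a_3 = -17545675/395307, a_4 = -1541972425/13045131.
Write the denominator as Q(w) = 1 + q1*w + q2*w^2. Requiring Q*f - P = O(w^5) with deg P <= 2 kills the coefficients of w^3..w^4 in Q*f:
  w^3: a_3 + q1*a_2 + q2*a_1 = 0, i.e. -17545675/395307 + (-170275/11979)*q1 + (-1225/363)*q2 = 0.
  w^4: a_4 + q1*a_3 + q2*a_2 = 0, i.e. -1541972425/13045131 + (-17545675/395307)*q1 + (-170275/11979)*q2 = 0.
Solving this linear system: q1 = -17432/3927, q2 = 239537/43197.
The numerator is Q*f truncated at degree 2: P0 = a_0 = 0; P1 = a_1 + q1*a_0 = -1225/363; P2 = a_2 + q1*a_1 + q2*a_0 = 1575/2057.


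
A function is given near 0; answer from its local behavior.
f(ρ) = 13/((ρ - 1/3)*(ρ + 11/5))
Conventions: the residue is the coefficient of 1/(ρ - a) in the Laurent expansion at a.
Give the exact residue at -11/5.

At the order-1 pole -11/5 set g(ρ) = (ρ - (-11/5))*f(ρ) = 13/(ρ - 1/3).
Simple pole: residue = g(a) at a = -11/5, which is -195/38.

The residue is -195/38.


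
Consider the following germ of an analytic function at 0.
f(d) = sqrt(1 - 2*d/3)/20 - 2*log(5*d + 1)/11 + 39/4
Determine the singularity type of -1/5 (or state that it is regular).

The term (-2/11)*log(1 - d/(-1/5)) has argument 1 - -1/5/(-1/5) = 0 at -1/5: a logarithmic (infinitely-sheeted) branch point; the remaining terms are analytic or single-valued there.

The point is a logarithmic branch point.


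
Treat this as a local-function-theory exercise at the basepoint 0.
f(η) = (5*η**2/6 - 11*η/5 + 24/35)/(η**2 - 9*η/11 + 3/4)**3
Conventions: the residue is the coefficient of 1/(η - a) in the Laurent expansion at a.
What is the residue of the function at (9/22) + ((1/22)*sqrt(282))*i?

The factor η**2 - 9*η/11 + 3/4 splits as (η - a)(η - a') with a = (9/22) + ((1/22)*sqrt(282))*i, a' = (9/22) - ((1/22)*sqrt(282))*i. At the order-3 pole a set g(η) = (η - a)^3*f(η) = [5*η**2/6 - 11*η/5 + 24/35] / (η - a')^3.
Order-3 pole: residue = g''(a)/2; g''((9/22) + ((1/22)*sqrt(282))*i) = -((2354539/313960752)*sqrt(282))*i, so the residue is -((2354539/627921504)*sqrt(282))*i.

The residue is -((2354539/627921504)*sqrt(282))*i.


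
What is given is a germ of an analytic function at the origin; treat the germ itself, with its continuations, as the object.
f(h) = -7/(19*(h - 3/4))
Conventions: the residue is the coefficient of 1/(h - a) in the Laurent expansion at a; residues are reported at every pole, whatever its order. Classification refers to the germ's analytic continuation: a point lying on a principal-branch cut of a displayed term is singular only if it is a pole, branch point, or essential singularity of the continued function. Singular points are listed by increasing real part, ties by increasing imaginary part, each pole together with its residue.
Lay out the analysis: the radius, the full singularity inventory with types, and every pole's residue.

Denominator factor (h - 3/4): pole of order 1 at 3/4, modulus 3/4.
The radius of convergence is the smallest modulus among the singular points: 3/4.
At the order-1 pole 3/4 set g(h) = (h - (3/4))*f(h) = -7/19.
Simple pole: residue = g(a) at a = 3/4, which is -7/19.

Radius of convergence at 0: 3/4.
At 3/4: a pole of order 1; residue -7/19.


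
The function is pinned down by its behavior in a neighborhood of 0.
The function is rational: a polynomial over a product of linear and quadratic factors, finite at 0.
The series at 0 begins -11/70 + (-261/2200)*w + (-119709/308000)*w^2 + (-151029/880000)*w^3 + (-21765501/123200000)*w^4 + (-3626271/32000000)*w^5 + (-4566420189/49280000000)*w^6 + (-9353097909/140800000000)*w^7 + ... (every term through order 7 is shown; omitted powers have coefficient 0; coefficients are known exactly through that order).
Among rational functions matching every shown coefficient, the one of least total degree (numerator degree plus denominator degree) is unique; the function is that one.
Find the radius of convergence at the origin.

No rational of total degree below 4 reproduces all 8 coefficients; solving the [2/2] Pade equations on them gives f(w) = (w**2 + 7*w/33 + 11/21)/((w - 4/3)*(w + 5/2)), whose expansion matches every shown term.
Denominator factor (w + 5/2): pole of order 1 at -5/2, modulus 5/2.
Denominator factor (w - 4/3): pole of order 1 at 4/3, modulus 4/3.
The radius of convergence is the smallest modulus among the singular points: 4/3.

The radius of convergence is 4/3.


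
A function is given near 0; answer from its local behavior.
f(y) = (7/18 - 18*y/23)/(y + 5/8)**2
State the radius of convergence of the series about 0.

The radius of convergence is 5/8.

Denominator factor (y + 5/8)^2: pole of order 2 at -5/8, modulus 5/8.
The radius of convergence is the smallest modulus among the singular points: 5/8.


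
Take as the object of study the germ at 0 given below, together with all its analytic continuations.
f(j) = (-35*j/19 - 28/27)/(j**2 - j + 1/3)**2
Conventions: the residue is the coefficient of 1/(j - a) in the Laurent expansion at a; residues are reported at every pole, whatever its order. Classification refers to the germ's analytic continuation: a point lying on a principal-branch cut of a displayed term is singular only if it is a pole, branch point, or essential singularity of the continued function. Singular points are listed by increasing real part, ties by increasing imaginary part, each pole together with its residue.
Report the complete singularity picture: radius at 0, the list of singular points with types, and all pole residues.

Radius of convergence at 0: (1/3)*sqrt(3).
At (1/2) - ((1/6)*sqrt(3))*i: a pole of order 2; residue -((2009/171)*sqrt(3))*i.
At (1/2) + ((1/6)*sqrt(3))*i: a pole of order 2; residue ((2009/171)*sqrt(3))*i.

Denominator factor (j**2 - j + 1/3)^2: discriminant -1/3, complex-conjugate roots (1/2) + ((1/6)*sqrt(3))*i and (1/2) - ((1/6)*sqrt(3))*i; poles of order 2, moduli (1/3)*sqrt(3) and (1/3)*sqrt(3).
The radius of convergence is the smallest modulus among the singular points: (1/3)*sqrt(3).
The factor j**2 - j + 1/3 splits as (j - a)(j - a') with a = (1/2) - ((1/6)*sqrt(3))*i, a' = (1/2) + ((1/6)*sqrt(3))*i. At the order-2 pole a set g(j) = (j - a)^2*f(j) = [-35*j/19 - 28/27] / (j - a')^2.
Order-2 pole: residue = g'(a); g'((1/2) - ((1/6)*sqrt(3))*i) = -((2009/171)*sqrt(3))*i, so the residue is -((2009/171)*sqrt(3))*i.
The factor j**2 - j + 1/3 splits as (j - a)(j - a') with a = (1/2) + ((1/6)*sqrt(3))*i, a' = (1/2) - ((1/6)*sqrt(3))*i. At the order-2 pole a set g(j) = (j - a)^2*f(j) = [-35*j/19 - 28/27] / (j - a')^2.
Order-2 pole: residue = g'(a); g'((1/2) + ((1/6)*sqrt(3))*i) = ((2009/171)*sqrt(3))*i, so the residue is ((2009/171)*sqrt(3))*i.
List the singular points by increasing real part (a conjugate pair: the negative imaginary part first).


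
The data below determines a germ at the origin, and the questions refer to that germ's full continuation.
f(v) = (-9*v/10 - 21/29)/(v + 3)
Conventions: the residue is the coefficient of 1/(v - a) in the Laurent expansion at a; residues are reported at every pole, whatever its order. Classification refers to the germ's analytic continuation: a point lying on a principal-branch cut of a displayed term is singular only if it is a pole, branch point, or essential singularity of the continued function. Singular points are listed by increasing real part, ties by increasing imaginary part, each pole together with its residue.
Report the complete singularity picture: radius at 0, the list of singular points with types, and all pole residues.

Denominator factor (v + 3): pole of order 1 at -3, modulus 3.
The radius of convergence is the smallest modulus among the singular points: 3.
At the order-1 pole -3 set g(v) = (v - (-3))*f(v) = -9*v/10 - 21/29.
Simple pole: residue = g(a) at a = -3, which is 573/290.

Radius of convergence at 0: 3.
At -3: a pole of order 1; residue 573/290.


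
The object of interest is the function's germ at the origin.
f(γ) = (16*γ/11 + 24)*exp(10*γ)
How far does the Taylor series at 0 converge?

The factor exp(10*γ) is entire and contributes no finite singular point.
The polynomial part has no poles.
No finite singular points: the Taylor series at 0 converges everywhere.

The radius of convergence is infinite.


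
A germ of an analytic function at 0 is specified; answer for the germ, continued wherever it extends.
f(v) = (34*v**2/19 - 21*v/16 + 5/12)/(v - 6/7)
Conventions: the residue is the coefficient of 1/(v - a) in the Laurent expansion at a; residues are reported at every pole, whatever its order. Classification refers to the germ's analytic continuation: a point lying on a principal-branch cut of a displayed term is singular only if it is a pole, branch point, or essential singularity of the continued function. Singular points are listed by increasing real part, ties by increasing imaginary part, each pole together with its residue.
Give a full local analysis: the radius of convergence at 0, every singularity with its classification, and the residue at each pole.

Radius of convergence at 0: 6/7.
At 6/7: a pole of order 1; residue 13549/22344.

Denominator factor (v - 6/7): pole of order 1 at 6/7, modulus 6/7.
The radius of convergence is the smallest modulus among the singular points: 6/7.
At the order-1 pole 6/7 set g(v) = (v - (6/7))*f(v) = 34*v**2/19 - 21*v/16 + 5/12.
Simple pole: residue = g(a) at a = 6/7, which is 13549/22344.


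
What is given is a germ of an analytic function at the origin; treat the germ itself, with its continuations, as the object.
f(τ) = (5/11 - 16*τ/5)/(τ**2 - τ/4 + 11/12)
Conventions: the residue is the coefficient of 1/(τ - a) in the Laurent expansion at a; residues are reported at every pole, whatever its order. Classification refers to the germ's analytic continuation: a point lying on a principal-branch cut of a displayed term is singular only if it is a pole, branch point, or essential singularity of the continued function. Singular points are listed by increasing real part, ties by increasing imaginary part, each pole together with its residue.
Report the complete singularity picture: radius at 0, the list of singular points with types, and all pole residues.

Radius of convergence at 0: (1/6)*sqrt(33).
At (1/8) - ((1/24)*sqrt(519))*i: a pole of order 1; residue (-8/5) + ((12/9515)*sqrt(519))*i.
At (1/8) + ((1/24)*sqrt(519))*i: a pole of order 1; residue (-8/5) - ((12/9515)*sqrt(519))*i.

Denominator factor (τ**2 - τ/4 + 11/12): discriminant -173/48, complex-conjugate roots (1/8) + ((1/24)*sqrt(519))*i and (1/8) - ((1/24)*sqrt(519))*i; poles of order 1, moduli (1/6)*sqrt(33) and (1/6)*sqrt(33).
The radius of convergence is the smallest modulus among the singular points: (1/6)*sqrt(33).
The factor τ**2 - τ/4 + 11/12 splits as (τ - a)(τ - a') with a = (1/8) - ((1/24)*sqrt(519))*i, a' = (1/8) + ((1/24)*sqrt(519))*i. At the order-1 pole a set g(τ) = (τ - a)*f(τ) = [5/11 - 16*τ/5] / (τ - a').
Simple pole: residue = g(a) at a = (1/8) - ((1/24)*sqrt(519))*i, which is (-8/5) + ((12/9515)*sqrt(519))*i.
The factor τ**2 - τ/4 + 11/12 splits as (τ - a)(τ - a') with a = (1/8) + ((1/24)*sqrt(519))*i, a' = (1/8) - ((1/24)*sqrt(519))*i. At the order-1 pole a set g(τ) = (τ - a)*f(τ) = [5/11 - 16*τ/5] / (τ - a').
Simple pole: residue = g(a) at a = (1/8) + ((1/24)*sqrt(519))*i, which is (-8/5) - ((12/9515)*sqrt(519))*i.
List the singular points by increasing real part (a conjugate pair: the negative imaginary part first).


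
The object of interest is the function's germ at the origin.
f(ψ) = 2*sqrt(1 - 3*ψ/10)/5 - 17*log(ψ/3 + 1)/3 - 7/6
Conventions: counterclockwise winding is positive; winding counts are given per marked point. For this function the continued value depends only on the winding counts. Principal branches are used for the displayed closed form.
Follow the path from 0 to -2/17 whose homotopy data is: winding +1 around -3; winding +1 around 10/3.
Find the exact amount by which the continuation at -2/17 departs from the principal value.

The rational part is single-valued and drops out of the difference; each branch term changes only by its own monodromy.
(2/5)*sqrt(1 - ψ/(10/3)): winding +1 is odd, the square root flips sign, contributing -2*(2/5)*sqrt(1 - (-2/17)/(10/3)) = -2*(2/5)*sqrt(88/85) = -(8/425)*sqrt(1870).
(-17/3)*log(1 - ψ/(-3)): each positive loop around -3 adds 2*pi*i to the log, so winding +1 contributes (-17/3)*(1)*2*pi*i = -(34/3)*pi*i.
Summing the contributions at ψ = -2/17 gives (-(8/425)*sqrt(1870)) - ((34/3)*pi)*i.

Continued minus principal equals (-(8/425)*sqrt(1870)) - ((34/3)*pi)*i.


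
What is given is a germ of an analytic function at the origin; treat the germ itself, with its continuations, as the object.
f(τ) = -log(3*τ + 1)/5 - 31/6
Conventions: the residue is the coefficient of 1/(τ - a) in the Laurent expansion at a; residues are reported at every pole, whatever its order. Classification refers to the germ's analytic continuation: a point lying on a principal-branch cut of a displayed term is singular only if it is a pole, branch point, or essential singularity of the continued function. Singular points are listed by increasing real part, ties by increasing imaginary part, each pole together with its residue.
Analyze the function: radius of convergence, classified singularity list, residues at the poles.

Radius of convergence at 0: 1/3.
At -1/3: a logarithmic branch point.

Branch term (-1/5)*log(1 - τ/(-1/3)): its argument vanishes at τ = -1/3, a logarithmic branch point, modulus 1/3.
The radius of convergence is the smallest modulus among the singular points: 1/3.


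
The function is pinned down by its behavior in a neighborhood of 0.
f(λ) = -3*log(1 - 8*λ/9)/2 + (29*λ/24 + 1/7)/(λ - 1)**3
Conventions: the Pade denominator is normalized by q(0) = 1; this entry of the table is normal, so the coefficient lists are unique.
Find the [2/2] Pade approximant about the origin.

Taylor coefficients needed (expand at 0): a_0 = -1/7, a_1 = -17/56, a_2 = -5881/1512, a_3 = -169979/20412, a_4 = -856819/61236.
Write the denominator as Q(λ) = 1 + q1*λ + q2*λ^2. Requiring Q*f - P = O(λ^5) with deg P <= 2 kills the coefficients of λ^3..λ^4 in Q*f:
  λ^3: a_3 + q1*a_2 + q2*a_1 = 0, i.e. -169979/20412 + (-5881/1512)*q1 + (-17/56)*q2 = 0.
  λ^4: a_4 + q1*a_3 + q2*a_2 = 0, i.e. -856819/61236 + (-169979/20412)*q1 + (-5881/1512)*q2 = 0.
Solving this linear system: q1 = -1737106384/777785625, q2 = 24870296062/21000211875.
The numerator is Q*f truncated at degree 2: P0 = a_0 = -1/7; P1 = a_1 + q1*a_0 = 674495447/43555995000; P2 = a_2 + q1*a_1 + q2*a_0 = -795157559773/235202373000.

The Pade approximant has numerator coefficients [-1/7, 674495447/43555995000, -795157559773/235202373000]; denominator coefficients [1, -1737106384/777785625, 24870296062/21000211875].


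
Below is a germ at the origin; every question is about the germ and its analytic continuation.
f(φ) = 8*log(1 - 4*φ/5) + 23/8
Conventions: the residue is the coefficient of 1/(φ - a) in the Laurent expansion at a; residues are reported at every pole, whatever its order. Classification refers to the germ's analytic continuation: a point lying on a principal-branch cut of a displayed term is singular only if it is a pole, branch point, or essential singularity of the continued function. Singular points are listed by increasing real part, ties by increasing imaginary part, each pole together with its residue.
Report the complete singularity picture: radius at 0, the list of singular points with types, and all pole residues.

Branch term (8)*log(1 - φ/(5/4)): its argument vanishes at φ = 5/4, a logarithmic branch point, modulus 5/4.
The radius of convergence is the smallest modulus among the singular points: 5/4.

Radius of convergence at 0: 5/4.
At 5/4: a logarithmic branch point.


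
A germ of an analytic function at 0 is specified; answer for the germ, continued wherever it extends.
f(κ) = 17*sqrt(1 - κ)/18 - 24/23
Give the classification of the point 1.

The point is an algebraic (square-root) branch point.

The term (17/18)*sqrt(1 - κ/(1)) has argument 1 - 1/(1) = 0 at 1: a square-root (algebraic, two-sheeted) branch point; the remaining terms are analytic or single-valued there.


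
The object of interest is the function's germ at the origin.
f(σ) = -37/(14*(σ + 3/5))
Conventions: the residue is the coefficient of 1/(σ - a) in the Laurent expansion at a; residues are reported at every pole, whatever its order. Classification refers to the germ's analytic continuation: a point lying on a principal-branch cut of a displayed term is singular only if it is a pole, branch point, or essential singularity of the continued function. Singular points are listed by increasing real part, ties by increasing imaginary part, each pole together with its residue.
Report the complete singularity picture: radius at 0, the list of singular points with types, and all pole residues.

Denominator factor (σ + 3/5): pole of order 1 at -3/5, modulus 3/5.
The radius of convergence is the smallest modulus among the singular points: 3/5.
At the order-1 pole -3/5 set g(σ) = (σ - (-3/5))*f(σ) = -37/14.
Simple pole: residue = g(a) at a = -3/5, which is -37/14.

Radius of convergence at 0: 3/5.
At -3/5: a pole of order 1; residue -37/14.


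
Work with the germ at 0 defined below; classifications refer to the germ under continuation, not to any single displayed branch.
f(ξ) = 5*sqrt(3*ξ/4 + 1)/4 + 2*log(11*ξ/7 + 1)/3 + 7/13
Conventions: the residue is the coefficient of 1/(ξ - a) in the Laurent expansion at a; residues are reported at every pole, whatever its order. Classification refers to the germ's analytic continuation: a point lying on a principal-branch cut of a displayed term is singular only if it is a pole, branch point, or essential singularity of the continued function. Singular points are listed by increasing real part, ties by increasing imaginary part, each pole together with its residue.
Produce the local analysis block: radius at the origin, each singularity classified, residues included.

Radius of convergence at 0: 7/11.
At -4/3: an algebraic (square-root) branch point.
At -7/11: a logarithmic branch point.

Branch term (2/3)*log(1 - ξ/(-7/11)): its argument vanishes at ξ = -7/11, a logarithmic branch point, modulus 7/11.
Branch term (5/4)*sqrt(1 - ξ/(-4/3)): its argument vanishes at ξ = -4/3, a square-root branch point, modulus 4/3.
The radius of convergence is the smallest modulus among the singular points: 7/11.
List the singular points by increasing real part (a conjugate pair: the negative imaginary part first).


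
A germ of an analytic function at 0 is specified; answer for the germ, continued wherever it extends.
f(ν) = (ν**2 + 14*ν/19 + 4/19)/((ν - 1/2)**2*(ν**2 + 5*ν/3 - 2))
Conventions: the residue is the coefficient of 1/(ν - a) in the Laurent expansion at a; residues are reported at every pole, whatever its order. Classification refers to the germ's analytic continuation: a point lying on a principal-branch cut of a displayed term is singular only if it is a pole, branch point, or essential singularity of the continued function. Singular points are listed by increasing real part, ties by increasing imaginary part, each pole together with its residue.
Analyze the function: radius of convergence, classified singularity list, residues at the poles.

Denominator factor (ν**2 + 5*ν/3 - 2): discriminant 97/9, real irrational roots -5/6 + (1/6)*sqrt(97) and -5/6 - (1/6)*sqrt(97); poles of order 1, moduli -5/6 + (1/6)*sqrt(97) and 5/6 + (1/6)*sqrt(97).
Denominator factor (ν - 1/2)^2: pole of order 2 at 1/2, modulus 1/2.
The radius of convergence is the smallest modulus among the singular points: 1/2.
The factor ν**2 + 5*ν/3 - 2 splits as (ν - a)(ν - a') with a = -5/6 - (1/6)*sqrt(97), a' = -5/6 + (1/6)*sqrt(97). At the order-1 pole a set g(ν) = (ν - a)*f(ν) = [(ν**2 + 14*ν/19 + 4/19)/(ν - 1/2)**2] / (ν - a').
Simple pole: residue = g(a) at a = -5/6 - (1/6)*sqrt(97), which is 5202/2299 - (54750/223003)*sqrt(97).
At the order-2 pole 1/2 set g(ν) = (ν - (1/2))^2*f(ν) = (ν**2 + 14*ν/19 + 4/19)/(ν**2 + 5*ν/3 - 2).
Order-2 pole: residue = g'(a); g'(1/2) = -10404/2299, so the residue is -10404/2299.
The factor ν**2 + 5*ν/3 - 2 splits as (ν - a)(ν - a') with a = -5/6 + (1/6)*sqrt(97), a' = -5/6 - (1/6)*sqrt(97). At the order-1 pole a set g(ν) = (ν - a)*f(ν) = [(ν**2 + 14*ν/19 + 4/19)/(ν - 1/2)**2] / (ν - a').
Simple pole: residue = g(a) at a = -5/6 + (1/6)*sqrt(97), which is 5202/2299 + (54750/223003)*sqrt(97).
List the singular points by increasing real part (a conjugate pair: the negative imaginary part first).

Radius of convergence at 0: 1/2.
At -5/6 - (1/6)*sqrt(97): a pole of order 1; residue 5202/2299 - (54750/223003)*sqrt(97).
At 1/2: a pole of order 2; residue -10404/2299.
At -5/6 + (1/6)*sqrt(97): a pole of order 1; residue 5202/2299 + (54750/223003)*sqrt(97).


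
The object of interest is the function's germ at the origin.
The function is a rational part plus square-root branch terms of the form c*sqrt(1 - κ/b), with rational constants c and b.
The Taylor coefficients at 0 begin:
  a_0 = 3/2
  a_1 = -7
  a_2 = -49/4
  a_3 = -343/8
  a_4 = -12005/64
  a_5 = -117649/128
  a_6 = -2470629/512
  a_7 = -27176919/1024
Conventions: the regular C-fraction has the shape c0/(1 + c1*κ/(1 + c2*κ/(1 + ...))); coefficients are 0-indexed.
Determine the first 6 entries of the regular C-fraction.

The regular C-fraction coefficients are [3/2, 14/3, -77/12, -21/44, -133/44, -77/76].

Taylor coefficients (read off): a_0 = 3/2, a_1 = -7, a_2 = -49/4, a_3 = -343/8, a_4 = -12005/64, a_5 = -117649/128.
c0 = a_0 = 3/2. Peel one level at a time: if S = 1 + c*κ/S' with S'(0) = 1, then c is the κ-coefficient of S and S' = c*κ/(S - 1).
S_1 = c0/f = 1 + (14/3)*κ + (539/18)*κ^2 + ...; c1 = 14/3.
S_2 = c1*κ/(S_1 - 1) = 1 + (-77/12)*κ + (-49/16)*κ^2 + ...; c2 = -77/12.
S_3 = c2*κ/(S_2 - 1) = 1 + (-21/44)*κ + (-2793/1936)*κ^2 + ...; c3 = -21/44.
S_4 = c3*κ/(S_3 - 1) = 1 + (-133/44)*κ + (-49/16)*κ^2 + ...; c4 = -133/44.
S_5 = c4*κ/(S_4 - 1) = 1 + (-77/76)*κ + ...; c5 = -77/76.


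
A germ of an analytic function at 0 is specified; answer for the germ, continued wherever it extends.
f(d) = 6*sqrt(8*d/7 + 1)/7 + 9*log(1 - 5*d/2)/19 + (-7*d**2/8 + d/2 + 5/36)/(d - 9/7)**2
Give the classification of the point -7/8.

The point is an algebraic (square-root) branch point.

The term (6/7)*sqrt(1 - d/(-7/8)) has argument 1 - -7/8/(-7/8) = 0 at -7/8: a square-root (algebraic, two-sheeted) branch point; the remaining terms are analytic or single-valued there.


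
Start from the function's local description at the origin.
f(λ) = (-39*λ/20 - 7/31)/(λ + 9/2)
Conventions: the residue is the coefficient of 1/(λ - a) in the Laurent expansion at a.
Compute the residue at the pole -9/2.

The residue is 10601/1240.

At the order-1 pole -9/2 set g(λ) = (λ - (-9/2))*f(λ) = -39*λ/20 - 7/31.
Simple pole: residue = g(a) at a = -9/2, which is 10601/1240.


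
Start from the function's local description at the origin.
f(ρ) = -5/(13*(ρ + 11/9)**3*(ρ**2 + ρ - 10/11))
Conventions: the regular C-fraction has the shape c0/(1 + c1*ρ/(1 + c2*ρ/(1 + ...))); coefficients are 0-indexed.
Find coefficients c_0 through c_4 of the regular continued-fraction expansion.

Taylor coefficients (expand at 0): a_0 = 729/3146, a_1 = -108621/346060, a_2 = 31989249/38066600, a_3 = -2889456381/4187326000, a_4 = 793598032089/460605860000.
c0 = a_0 = 729/3146. Peel one level at a time: if S = 1 + c*ρ/S' with S'(0) = 1, then c is the ρ-coefficient of S and S' = c*ρ/(S - 1).
S_1 = c0/f = 1 + (149/110)*ρ + (-1084/605)*ρ^2 + ...; c1 = 149/110.
S_2 = c1*ρ/(S_1 - 1) = 1 + (2168/1639)*ρ + (13349674/2686321)*ρ^2 + ...; c2 = 2168/1639.
S_3 = c2*ρ/(S_2 - 1) = 1 + (-6674837/1776676)*ρ + (619340661/142181776)*ρ^2 + ...; c3 = -6674837/1776676.
S_4 = c3*ρ/(S_3 - 1) = 1 + (92281758489/79590756388)*ρ + ...; c4 = 92281758489/79590756388.

The regular C-fraction coefficients are [729/3146, 149/110, 2168/1639, -6674837/1776676, 92281758489/79590756388].


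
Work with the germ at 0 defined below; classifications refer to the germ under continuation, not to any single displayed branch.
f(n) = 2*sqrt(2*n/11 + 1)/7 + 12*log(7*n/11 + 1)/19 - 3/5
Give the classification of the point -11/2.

The point is an algebraic (square-root) branch point.

The term (2/7)*sqrt(1 - n/(-11/2)) has argument 1 - -11/2/(-11/2) = 0 at -11/2: a square-root (algebraic, two-sheeted) branch point; the remaining terms are analytic or single-valued there.


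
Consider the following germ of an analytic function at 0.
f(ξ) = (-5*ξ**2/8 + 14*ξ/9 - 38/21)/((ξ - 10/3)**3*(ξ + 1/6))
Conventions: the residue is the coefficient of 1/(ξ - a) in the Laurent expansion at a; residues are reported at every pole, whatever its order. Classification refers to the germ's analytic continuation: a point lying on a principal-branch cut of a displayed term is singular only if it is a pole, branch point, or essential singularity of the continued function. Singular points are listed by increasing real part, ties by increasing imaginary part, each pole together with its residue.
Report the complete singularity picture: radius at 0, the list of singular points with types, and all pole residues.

Radius of convergence at 0: 1/6.
At -1/6: a pole of order 1; residue 12617/259308.
At 10/3: a pole of order 3; residue -12617/259308.

Denominator factor (ξ + 1/6): pole of order 1 at -1/6, modulus 1/6.
Denominator factor (ξ - 10/3)^3: pole of order 3 at 10/3, modulus 10/3.
The radius of convergence is the smallest modulus among the singular points: 1/6.
At the order-1 pole -1/6 set g(ξ) = (ξ - (-1/6))*f(ξ) = (-5*ξ**2/8 + 14*ξ/9 - 38/21)/(ξ - 10/3)**3.
Simple pole: residue = g(a) at a = -1/6, which is 12617/259308.
At the order-3 pole 10/3 set g(ξ) = (ξ - (10/3))^3*f(ξ) = (-5*ξ**2/8 + 14*ξ/9 - 38/21)/(ξ + 1/6).
Order-3 pole: residue = g''(a)/2; g''(10/3) = -12617/129654, so the residue is -12617/259308.
List the singular points by increasing real part (a conjugate pair: the negative imaginary part first).


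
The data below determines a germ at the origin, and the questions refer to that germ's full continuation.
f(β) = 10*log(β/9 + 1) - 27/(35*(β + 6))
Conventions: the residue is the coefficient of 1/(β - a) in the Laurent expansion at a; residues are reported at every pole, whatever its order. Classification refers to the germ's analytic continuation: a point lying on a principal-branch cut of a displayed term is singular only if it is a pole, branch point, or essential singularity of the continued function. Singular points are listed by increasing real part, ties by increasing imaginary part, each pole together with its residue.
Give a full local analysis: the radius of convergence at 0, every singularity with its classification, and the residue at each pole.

Radius of convergence at 0: 6.
At -9: a logarithmic branch point.
At -6: a pole of order 1; residue -27/35.

Denominator factor (β + 6): pole of order 1 at -6, modulus 6.
Branch term (10)*log(1 - β/(-9)): its argument vanishes at β = -9, a logarithmic branch point, modulus 9.
The radius of convergence is the smallest modulus among the singular points: 6.
The branch term is analytic at -6 and contributes nothing to the residue; only the rational part matters.
At the order-1 pole -6 set g(β) = (β - (-6))*(rational part) = -27/35.
Simple pole: residue = g(a) at a = -6, which is -27/35.
List the singular points by increasing real part (a conjugate pair: the negative imaginary part first).


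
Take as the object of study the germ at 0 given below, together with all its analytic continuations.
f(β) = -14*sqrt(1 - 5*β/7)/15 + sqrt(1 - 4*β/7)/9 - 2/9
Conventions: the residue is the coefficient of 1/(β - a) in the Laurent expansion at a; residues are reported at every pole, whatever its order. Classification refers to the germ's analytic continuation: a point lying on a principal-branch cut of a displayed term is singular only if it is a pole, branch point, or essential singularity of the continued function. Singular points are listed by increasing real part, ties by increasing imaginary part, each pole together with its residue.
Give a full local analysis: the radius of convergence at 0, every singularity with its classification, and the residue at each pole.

Branch term (1/9)*sqrt(1 - β/(7/4)): its argument vanishes at β = 7/4, a square-root branch point, modulus 7/4.
Branch term (-14/15)*sqrt(1 - β/(7/5)): its argument vanishes at β = 7/5, a square-root branch point, modulus 7/5.
The radius of convergence is the smallest modulus among the singular points: 7/5.
List the singular points by increasing real part (a conjugate pair: the negative imaginary part first).

Radius of convergence at 0: 7/5.
At 7/5: an algebraic (square-root) branch point.
At 7/4: an algebraic (square-root) branch point.


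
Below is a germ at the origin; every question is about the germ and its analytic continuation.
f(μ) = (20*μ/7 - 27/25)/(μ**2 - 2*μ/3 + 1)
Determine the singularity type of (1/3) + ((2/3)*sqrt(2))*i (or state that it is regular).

The point is a pole of order 1.

The denominator factor μ**2 - 2*μ/3 + 1 vanishes at (1/3) + ((2/3)*sqrt(2))*i and appears to the power 1; the numerator there equals (-67/525) + ((40/21)*sqrt(2))*i, nonzero, and no other factor vanishes.
Hence a pole whose order is the multiplicity, 1.


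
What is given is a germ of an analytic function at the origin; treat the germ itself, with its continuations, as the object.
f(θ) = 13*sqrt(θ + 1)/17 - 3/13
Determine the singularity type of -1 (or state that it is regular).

The term (13/17)*sqrt(1 - θ/(-1)) has argument 1 - -1/(-1) = 0 at -1: a square-root (algebraic, two-sheeted) branch point; the remaining terms are analytic or single-valued there.

The point is an algebraic (square-root) branch point.


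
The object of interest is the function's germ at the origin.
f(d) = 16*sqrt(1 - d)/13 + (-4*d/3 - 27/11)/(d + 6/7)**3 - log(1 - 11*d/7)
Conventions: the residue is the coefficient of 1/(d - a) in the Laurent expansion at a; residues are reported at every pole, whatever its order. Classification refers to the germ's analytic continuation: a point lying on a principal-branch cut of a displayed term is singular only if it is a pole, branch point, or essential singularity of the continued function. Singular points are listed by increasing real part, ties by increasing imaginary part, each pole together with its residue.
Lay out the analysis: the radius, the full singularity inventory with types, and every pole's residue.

Denominator factor (d + 6/7)^3: pole of order 3 at -6/7, modulus 6/7.
Branch term (-1)*log(1 - d/(7/11)): its argument vanishes at d = 7/11, a logarithmic branch point, modulus 7/11.
Branch term (16/13)*sqrt(1 - d/(1)): its argument vanishes at d = 1, a square-root branch point, modulus 1.
The radius of convergence is the smallest modulus among the singular points: 7/11.
The branch terms are analytic at -6/7 and contribute nothing to the residue; only the rational part matters.
At the order-3 pole -6/7 set g(d) = (d - (-6/7))^3*(rational part) = -4*d/3 - 27/11.
Order-3 pole: residue = g''(a)/2; g''(-6/7) = 0, so the residue is 0.
List the singular points by increasing real part (a conjugate pair: the negative imaginary part first).

Radius of convergence at 0: 7/11.
At -6/7: a pole of order 3; residue 0.
At 7/11: a logarithmic branch point.
At 1: an algebraic (square-root) branch point.


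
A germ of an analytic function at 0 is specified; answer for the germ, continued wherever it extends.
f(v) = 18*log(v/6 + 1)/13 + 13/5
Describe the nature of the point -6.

The term (18/13)*log(1 - v/(-6)) has argument 1 - -6/(-6) = 0 at -6: a logarithmic (infinitely-sheeted) branch point; the remaining terms are analytic or single-valued there.

The point is a logarithmic branch point.


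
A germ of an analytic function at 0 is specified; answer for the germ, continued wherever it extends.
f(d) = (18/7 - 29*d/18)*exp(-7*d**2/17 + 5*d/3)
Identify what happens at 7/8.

The point is a regular point.

There is no denominator, hence no pole anywhere.
The factor exp(-7*d**2/17 + 5*d/3) is entire.
So the germ continues analytically to 7/8.


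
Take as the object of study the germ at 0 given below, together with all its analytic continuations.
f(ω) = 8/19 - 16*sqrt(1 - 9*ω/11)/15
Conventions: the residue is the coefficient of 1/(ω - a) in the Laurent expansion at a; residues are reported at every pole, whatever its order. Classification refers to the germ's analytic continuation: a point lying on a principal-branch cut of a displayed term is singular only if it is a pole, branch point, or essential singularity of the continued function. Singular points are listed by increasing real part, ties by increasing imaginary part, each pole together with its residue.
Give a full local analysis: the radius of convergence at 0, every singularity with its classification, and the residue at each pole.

Radius of convergence at 0: 11/9.
At 11/9: an algebraic (square-root) branch point.

Branch term (-16/15)*sqrt(1 - ω/(11/9)): its argument vanishes at ω = 11/9, a square-root branch point, modulus 11/9.
The radius of convergence is the smallest modulus among the singular points: 11/9.


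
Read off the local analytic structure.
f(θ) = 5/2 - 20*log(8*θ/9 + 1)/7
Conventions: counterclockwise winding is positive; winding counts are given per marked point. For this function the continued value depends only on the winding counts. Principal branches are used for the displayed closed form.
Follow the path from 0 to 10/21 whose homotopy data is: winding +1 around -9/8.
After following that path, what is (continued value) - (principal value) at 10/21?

The rational part is single-valued and drops out of the difference; each branch term changes only by its own monodromy.
(-20/7)*log(1 - θ/(-9/8)): each positive loop around -9/8 adds 2*pi*i to the log, so winding +1 contributes (-20/7)*(1)*2*pi*i = -(40/7)*pi*i.
Summing the contributions at θ = 10/21 gives -(40/7)*pi*i.

Continued minus principal equals -(40/7)*pi*i.


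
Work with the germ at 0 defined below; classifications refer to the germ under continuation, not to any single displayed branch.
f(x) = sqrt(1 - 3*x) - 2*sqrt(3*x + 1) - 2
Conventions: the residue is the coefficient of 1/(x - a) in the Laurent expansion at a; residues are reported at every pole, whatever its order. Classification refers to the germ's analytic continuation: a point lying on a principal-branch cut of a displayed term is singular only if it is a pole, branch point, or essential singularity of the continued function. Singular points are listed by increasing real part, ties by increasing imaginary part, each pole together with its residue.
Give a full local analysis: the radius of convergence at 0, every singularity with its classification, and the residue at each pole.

Radius of convergence at 0: 1/3.
At -1/3: an algebraic (square-root) branch point.
At 1/3: an algebraic (square-root) branch point.

Branch term (-2)*sqrt(1 - x/(-1/3)): its argument vanishes at x = -1/3, a square-root branch point, modulus 1/3.
Branch term (1)*sqrt(1 - x/(1/3)): its argument vanishes at x = 1/3, a square-root branch point, modulus 1/3.
The radius of convergence is the smallest modulus among the singular points: 1/3.
List the singular points by increasing real part (a conjugate pair: the negative imaginary part first).


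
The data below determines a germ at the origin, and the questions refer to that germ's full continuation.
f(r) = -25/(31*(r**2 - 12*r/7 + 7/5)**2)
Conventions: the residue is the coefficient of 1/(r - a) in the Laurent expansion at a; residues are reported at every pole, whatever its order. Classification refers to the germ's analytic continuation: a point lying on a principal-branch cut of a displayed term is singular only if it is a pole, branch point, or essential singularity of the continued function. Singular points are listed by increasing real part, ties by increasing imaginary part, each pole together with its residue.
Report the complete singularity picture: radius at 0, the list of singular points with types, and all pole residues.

Denominator factor (r**2 - 12*r/7 + 7/5)^2: discriminant -652/245, complex-conjugate roots (6/7) + ((1/35)*sqrt(815))*i and (6/7) - ((1/35)*sqrt(815))*i; poles of order 2, moduli (1/5)*sqrt(35) and (1/5)*sqrt(35).
The radius of convergence is the smallest modulus among the singular points: (1/5)*sqrt(35).
The factor r**2 - 12*r/7 + 7/5 splits as (r - a)(r - a') with a = (6/7) - ((1/35)*sqrt(815))*i, a' = (6/7) + ((1/35)*sqrt(815))*i. At the order-2 pole a set g(r) = (r - a)^2*f(r) = [-25/31] / (r - a')^2.
Order-2 pole: residue = g'(a); g'((6/7) - ((1/35)*sqrt(815))*i) = -((42875/3294556)*sqrt(815))*i, so the residue is -((42875/3294556)*sqrt(815))*i.
The factor r**2 - 12*r/7 + 7/5 splits as (r - a)(r - a') with a = (6/7) + ((1/35)*sqrt(815))*i, a' = (6/7) - ((1/35)*sqrt(815))*i. At the order-2 pole a set g(r) = (r - a)^2*f(r) = [-25/31] / (r - a')^2.
Order-2 pole: residue = g'(a); g'((6/7) + ((1/35)*sqrt(815))*i) = ((42875/3294556)*sqrt(815))*i, so the residue is ((42875/3294556)*sqrt(815))*i.
List the singular points by increasing real part (a conjugate pair: the negative imaginary part first).

Radius of convergence at 0: (1/5)*sqrt(35).
At (6/7) - ((1/35)*sqrt(815))*i: a pole of order 2; residue -((42875/3294556)*sqrt(815))*i.
At (6/7) + ((1/35)*sqrt(815))*i: a pole of order 2; residue ((42875/3294556)*sqrt(815))*i.


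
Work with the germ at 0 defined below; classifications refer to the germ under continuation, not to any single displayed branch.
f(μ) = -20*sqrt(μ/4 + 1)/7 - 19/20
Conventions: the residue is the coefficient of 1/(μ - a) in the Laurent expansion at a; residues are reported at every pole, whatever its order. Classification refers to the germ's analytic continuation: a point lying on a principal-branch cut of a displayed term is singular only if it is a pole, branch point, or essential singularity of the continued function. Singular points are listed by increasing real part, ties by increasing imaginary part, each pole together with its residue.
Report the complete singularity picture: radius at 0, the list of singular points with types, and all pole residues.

Radius of convergence at 0: 4.
At -4: an algebraic (square-root) branch point.

Branch term (-20/7)*sqrt(1 - μ/(-4)): its argument vanishes at μ = -4, a square-root branch point, modulus 4.
The radius of convergence is the smallest modulus among the singular points: 4.


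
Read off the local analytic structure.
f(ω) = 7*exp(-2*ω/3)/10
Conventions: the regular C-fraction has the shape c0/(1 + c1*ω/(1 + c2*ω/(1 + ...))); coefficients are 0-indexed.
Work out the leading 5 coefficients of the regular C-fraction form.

The regular C-fraction coefficients are [7/10, 2/3, -1/3, 1/9, -1/9].

Taylor coefficients (expand at 0): a_0 = 7/10, a_1 = -7/15, a_2 = 7/45, a_3 = -14/405, a_4 = 7/1215.
c0 = a_0 = 7/10. Peel one level at a time: if S = 1 + c*ω/S' with S'(0) = 1, then c is the ω-coefficient of S and S' = c*ω/(S - 1).
S_1 = c0/f = 1 + (2/3)*ω + (2/9)*ω^2 + ...; c1 = 2/3.
S_2 = c1*ω/(S_1 - 1) = 1 + (-1/3)*ω + (1/27)*ω^2 + ...; c2 = -1/3.
S_3 = c2*ω/(S_2 - 1) = 1 + (1/9)*ω + (1/81)*ω^2 + ...; c3 = 1/9.
S_4 = c3*ω/(S_3 - 1) = 1 + (-1/9)*ω + ...; c4 = -1/9.
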